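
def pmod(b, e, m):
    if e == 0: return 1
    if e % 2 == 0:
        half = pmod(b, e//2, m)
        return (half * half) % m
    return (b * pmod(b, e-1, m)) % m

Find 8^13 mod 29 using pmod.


pmod(8, 13, 29): e is odd, compute pmod(8, 12, 29)
  pmod(8, 12, 29): e is even, compute pmod(8, 6, 29)
    pmod(8, 6, 29): e is even, compute pmod(8, 3, 29)
      pmod(8, 3, 29): e is odd, compute pmod(8, 2, 29)
        pmod(8, 2, 29): e is even, compute pmod(8, 1, 29)
          pmod(8, 1, 29): e is odd, compute pmod(8, 0, 29)
          pmod(8, 0, 29) = 1
          (8 * 1) % 29 = 8
        half=8, (8*8) % 29 = 6
      (8 * 6) % 29 = 19
    half=19, (19*19) % 29 = 13
  half=13, (13*13) % 29 = 24
(8 * 24) % 29 = 18

18


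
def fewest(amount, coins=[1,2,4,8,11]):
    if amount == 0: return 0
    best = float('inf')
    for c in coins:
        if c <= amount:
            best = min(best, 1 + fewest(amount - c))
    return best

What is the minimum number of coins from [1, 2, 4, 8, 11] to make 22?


Building up with DP:
fewest(0) = 0
fewest(1) = min(1+fewest(0)=1+0=1) = 1
fewest(2) = min(1+fewest(1)=1+1=2, 1+fewest(0)=1+0=1) = 1
fewest(3) = min(1+fewest(2)=1+1=2, 1+fewest(1)=1+1=2) = 2
fewest(4) = min(1+fewest(3)=1+2=3, 1+fewest(2)=1+1=2, 1+fewest(0)=1+0=1) = 1
fewest(5) = min(1+fewest(4)=1+1=2, 1+fewest(3)=1+2=3, 1+fewest(1)=1+1=2) = 2
fewest(6) = min(1+fewest(5)=1+2=3, 1+fewest(4)=1+1=2, 1+fewest(2)=1+1=2) = 2
fewest(7) = min(1+fewest(6)=1+2=3, 1+fewest(5)=1+2=3, 1+fewest(3)=1+2=3) = 3
fewest(8) = min(1+fewest(7)=1+3=4, 1+fewest(6)=1+2=3, 1+fewest(4)=1+1=2, 1+fewest(0)=1+0=1) = 1
fewest(9) = min(1+fewest(8)=1+1=2, 1+fewest(7)=1+3=4, 1+fewest(5)=1+2=3, 1+fewest(1)=1+1=2) = 2
fewest(10) = min(1+fewest(9)=1+2=3, 1+fewest(8)=1+1=2, 1+fewest(6)=1+2=3, 1+fewest(2)=1+1=2) = 2
fewest(11) = min(1+fewest(10)=1+2=3, 1+fewest(9)=1+2=3, 1+fewest(7)=1+3=4, 1+fewest(3)=1+2=3, 1+fewest(0)=1+0=1) = 1
fewest(12) = min(1+fewest(11)=1+1=2, 1+fewest(10)=1+2=3, 1+fewest(8)=1+1=2, 1+fewest(4)=1+1=2, 1+fewest(1)=1+1=2) = 2
fewest(13) = min(1+fewest(12)=1+2=3, 1+fewest(11)=1+1=2, 1+fewest(9)=1+2=3, 1+fewest(5)=1+2=3, 1+fewest(2)=1+1=2) = 2
fewest(14) = min(1+fewest(13)=1+2=3, 1+fewest(12)=1+2=3, 1+fewest(10)=1+2=3, 1+fewest(6)=1+2=3, 1+fewest(3)=1+2=3) = 3
fewest(15) = min(1+fewest(14)=1+3=4, 1+fewest(13)=1+2=3, 1+fewest(11)=1+1=2, 1+fewest(7)=1+3=4, 1+fewest(4)=1+1=2) = 2
fewest(16) = min(1+fewest(15)=1+2=3, 1+fewest(14)=1+3=4, 1+fewest(12)=1+2=3, 1+fewest(8)=1+1=2, 1+fewest(5)=1+2=3) = 2
fewest(17) = min(1+fewest(16)=1+2=3, 1+fewest(15)=1+2=3, 1+fewest(13)=1+2=3, 1+fewest(9)=1+2=3, 1+fewest(6)=1+2=3) = 3
fewest(18) = min(1+fewest(17)=1+3=4, 1+fewest(16)=1+2=3, 1+fewest(14)=1+3=4, 1+fewest(10)=1+2=3, 1+fewest(7)=1+3=4) = 3
fewest(19) = min(1+fewest(18)=1+3=4, 1+fewest(17)=1+3=4, 1+fewest(15)=1+2=3, 1+fewest(11)=1+1=2, 1+fewest(8)=1+1=2) = 2
fewest(20) = min(1+fewest(19)=1+2=3, 1+fewest(18)=1+3=4, 1+fewest(16)=1+2=3, 1+fewest(12)=1+2=3, 1+fewest(9)=1+2=3) = 3
fewest(21) = min(1+fewest(20)=1+3=4, 1+fewest(19)=1+2=3, 1+fewest(17)=1+3=4, 1+fewest(13)=1+2=3, 1+fewest(10)=1+2=3) = 3
fewest(22) = min(1+fewest(21)=1+3=4, 1+fewest(20)=1+3=4, 1+fewest(18)=1+3=4, 1+fewest(14)=1+3=4, 1+fewest(11)=1+1=2) = 2

2


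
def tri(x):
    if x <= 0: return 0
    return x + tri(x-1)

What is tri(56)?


tri(56)
= 56 + 55 + 54 + 53 + 52 + 51 + 50 + 49 + 48 + 47 + 46 + 45 + 44 + 43 + 42 + 41 + 40 + 39 + 38 + 37 + 36 + 35 + 34 + 33 + 32 + 31 + 30 + 29 + 28 + 27 + 26 + 25 + 24 + 23 + 22 + 21 + 20 + 19 + 18 + 17 + 16 + 15 + 14 + 13 + 12 + 11 + 10 + 9 + 8 + 7 + 6 + 5 + 4 + 3 + 2 + 1 + tri(0)
= 56 + 55 + 54 + 53 + 52 + 51 + 50 + 49 + 48 + 47 + 46 + 45 + 44 + 43 + 42 + 41 + 40 + 39 + 38 + 37 + 36 + 35 + 34 + 33 + 32 + 31 + 30 + 29 + 28 + 27 + 26 + 25 + 24 + 23 + 22 + 21 + 20 + 19 + 18 + 17 + 16 + 15 + 14 + 13 + 12 + 11 + 10 + 9 + 8 + 7 + 6 + 5 + 4 + 3 + 2 + 1 + 0
= 1596

1596


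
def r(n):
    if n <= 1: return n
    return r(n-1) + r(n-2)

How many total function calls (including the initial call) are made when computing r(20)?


Let C(n) = total calls for r(n)
C(0) = 1, C(1) = 1
C(2) = 1 + C(1) + C(0) = 1 + 1 + 1 = 3
C(3) = 1 + C(2) + C(1) = 1 + 3 + 1 = 5
C(4) = 1 + C(3) + C(2) = 1 + 5 + 3 = 9
C(5) = 1 + C(4) + C(3) = 1 + 9 + 5 = 15
C(6) = 1 + C(5) + C(4) = 1 + 15 + 9 = 25
C(7) = 1 + C(6) + C(5) = 1 + 25 + 15 = 41
C(8) = 1 + C(7) + C(6) = 1 + 41 + 25 = 67
C(9) = 1 + C(8) + C(7) = 1 + 67 + 41 = 109
C(10) = 1 + C(9) + C(8) = 1 + 109 + 67 = 177
C(11) = 1 + C(10) + C(9) = 1 + 177 + 109 = 287
C(12) = 1 + C(11) + C(10) = 1 + 287 + 177 = 465
C(13) = 1 + C(12) + C(11) = 1 + 465 + 287 = 753
C(14) = 1 + C(13) + C(12) = 1 + 753 + 465 = 1219
C(15) = 1 + C(14) + C(13) = 1 + 1219 + 753 = 1973
C(16) = 1 + C(15) + C(14) = 1 + 1973 + 1219 = 3193
C(17) = 1 + C(16) + C(15) = 1 + 3193 + 1973 = 5167
C(18) = 1 + C(17) + C(16) = 1 + 5167 + 3193 = 8361
C(19) = 1 + C(18) + C(17) = 1 + 8361 + 5167 = 13529
C(20) = 1 + C(19) + C(18) = 1 + 13529 + 8361 = 21891

21891


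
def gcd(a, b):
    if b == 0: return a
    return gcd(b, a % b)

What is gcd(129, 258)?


gcd(129, 258) = gcd(258, 129)
gcd(258, 129) = gcd(129, 0)
gcd(129, 0) = 129  (base case)

129


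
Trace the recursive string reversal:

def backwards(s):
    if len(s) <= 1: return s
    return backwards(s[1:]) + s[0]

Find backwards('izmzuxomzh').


backwards('izmzuxomzh') = backwards('zmzuxomzh') + 'i'
backwards('zmzuxomzh') = backwards('mzuxomzh') + 'z'
backwards('mzuxomzh') = backwards('zuxomzh') + 'm'
backwards('zuxomzh') = backwards('uxomzh') + 'z'
backwards('uxomzh') = backwards('xomzh') + 'u'
backwards('xomzh') = backwards('omzh') + 'x'
backwards('omzh') = backwards('mzh') + 'o'
backwards('mzh') = backwards('zh') + 'm'
backwards('zh') = backwards('h') + 'z'
backwards('h') = 'h'  (base case)
Concatenating: 'h' + 'z' + 'm' + 'o' + 'x' + 'u' + 'z' + 'm' + 'z' + 'i' = 'hzmoxuzmzi'

hzmoxuzmzi


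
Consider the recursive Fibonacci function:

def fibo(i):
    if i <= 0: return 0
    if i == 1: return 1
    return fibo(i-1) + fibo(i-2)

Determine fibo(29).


Computing fibo(29) bottom-up:
fibo(0) = 0
fibo(1) = 1
fibo(2) = fibo(1) + fibo(0) = 1 + 0 = 1
fibo(3) = fibo(2) + fibo(1) = 1 + 1 = 2
fibo(4) = fibo(3) + fibo(2) = 2 + 1 = 3
fibo(5) = fibo(4) + fibo(3) = 3 + 2 = 5
fibo(6) = fibo(5) + fibo(4) = 5 + 3 = 8
fibo(7) = fibo(6) + fibo(5) = 8 + 5 = 13
fibo(8) = fibo(7) + fibo(6) = 13 + 8 = 21
fibo(9) = fibo(8) + fibo(7) = 21 + 13 = 34
fibo(10) = fibo(9) + fibo(8) = 34 + 21 = 55
fibo(11) = fibo(10) + fibo(9) = 55 + 34 = 89
fibo(12) = fibo(11) + fibo(10) = 89 + 55 = 144
fibo(13) = fibo(12) + fibo(11) = 144 + 89 = 233
fibo(14) = fibo(13) + fibo(12) = 233 + 144 = 377
fibo(15) = fibo(14) + fibo(13) = 377 + 233 = 610
fibo(16) = fibo(15) + fibo(14) = 610 + 377 = 987
fibo(17) = fibo(16) + fibo(15) = 987 + 610 = 1597
fibo(18) = fibo(17) + fibo(16) = 1597 + 987 = 2584
fibo(19) = fibo(18) + fibo(17) = 2584 + 1597 = 4181
fibo(20) = fibo(19) + fibo(18) = 4181 + 2584 = 6765
fibo(21) = fibo(20) + fibo(19) = 6765 + 4181 = 10946
fibo(22) = fibo(21) + fibo(20) = 10946 + 6765 = 17711
fibo(23) = fibo(22) + fibo(21) = 17711 + 10946 = 28657
fibo(24) = fibo(23) + fibo(22) = 28657 + 17711 = 46368
fibo(25) = fibo(24) + fibo(23) = 46368 + 28657 = 75025
fibo(26) = fibo(25) + fibo(24) = 75025 + 46368 = 121393
fibo(27) = fibo(26) + fibo(25) = 121393 + 75025 = 196418
fibo(28) = fibo(27) + fibo(26) = 196418 + 121393 = 317811
fibo(29) = fibo(28) + fibo(27) = 317811 + 196418 = 514229

514229


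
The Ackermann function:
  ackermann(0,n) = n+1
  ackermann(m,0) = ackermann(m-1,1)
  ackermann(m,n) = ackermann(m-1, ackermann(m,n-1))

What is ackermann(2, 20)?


ackermann(2, 20) = ackermann(1, ackermann(2, 19))
  ackermann(2, 19) = ackermann(1, ackermann(2, 18))
    ackermann(2, 18) = ackermann(1, ackermann(2, 17))
      ackermann(2, 17) = ackermann(1, ackermann(2, 16))
        ackermann(2, 16) = ackermann(1, ackermann(2, 15))
          ackermann(2, 15) = ackermann(1, ackermann(2, 14))
          ackermann(2, 14) = ackermann(1, ackermann(2, 13))
          ackermann(2, 13) = ackermann(1, ackermann(2, 12))
          ackermann(2, 12) = ackermann(1, ackermann(2, 11))
          ackermann(2, 11) = ackermann(1, ackermann(2, 10))
          ackermann(2, 10) = ackermann(1, ackermann(2, 9))
          ackermann(2, 9) = ackermann(1, ackermann(2, 8))
          ackermann(2, 8) = ackermann(1, ackermann(2, 7))
          ackermann(2, 7) = ackermann(1, ackermann(2, 6))
          ackermann(2, 6) = ackermann(1, ackermann(2, 5))
          ackermann(2, 5) = ackermann(1, ackermann(2, 4))
          ackermann(2, 4) = ackermann(1, ackermann(2, 3))
          ackermann(2, 3) = ackermann(1, ackermann(2, 2))
          ackermann(2, 2) = ackermann(1, ackermann(2, 1))
          ackermann(2, 1) = ackermann(1, ackermann(2, 0))
          ackermann(2, 0) = ackermann(1, 1)
          ackermann(1, 1) = ackermann(0, ackermann(1, 0))
          ackermann(1, 0) = ackermann(0, 1)
          ackermann(0, 1) = 2
            = ackermann(0, 2)
... (trace truncated)
Result: ackermann(2, 20) = 43

43


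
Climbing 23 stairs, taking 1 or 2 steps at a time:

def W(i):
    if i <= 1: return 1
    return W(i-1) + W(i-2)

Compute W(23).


Building up from base cases:
W(0) = 1
W(1) = 1
W(2) = W(1) + W(0) = 1 + 1 = 2
W(3) = W(2) + W(1) = 2 + 1 = 3
W(4) = W(3) + W(2) = 3 + 2 = 5
W(5) = W(4) + W(3) = 5 + 3 = 8
W(6) = W(5) + W(4) = 8 + 5 = 13
W(7) = W(6) + W(5) = 13 + 8 = 21
W(8) = W(7) + W(6) = 21 + 13 = 34
W(9) = W(8) + W(7) = 34 + 21 = 55
W(10) = W(9) + W(8) = 55 + 34 = 89
W(11) = W(10) + W(9) = 89 + 55 = 144
W(12) = W(11) + W(10) = 144 + 89 = 233
W(13) = W(12) + W(11) = 233 + 144 = 377
W(14) = W(13) + W(12) = 377 + 233 = 610
W(15) = W(14) + W(13) = 610 + 377 = 987
W(16) = W(15) + W(14) = 987 + 610 = 1597
W(17) = W(16) + W(15) = 1597 + 987 = 2584
W(18) = W(17) + W(16) = 2584 + 1597 = 4181
W(19) = W(18) + W(17) = 4181 + 2584 = 6765
W(20) = W(19) + W(18) = 6765 + 4181 = 10946
W(21) = W(20) + W(19) = 10946 + 6765 = 17711
W(22) = W(21) + W(20) = 17711 + 10946 = 28657
W(23) = W(22) + W(21) = 28657 + 17711 = 46368

46368


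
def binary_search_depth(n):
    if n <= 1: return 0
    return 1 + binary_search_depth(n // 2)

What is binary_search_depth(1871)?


1871 / 2 = 935
935 / 2 = 467
467 / 2 = 233
233 / 2 = 116
116 / 2 = 58
58 / 2 = 29
29 / 2 = 14
14 / 2 = 7
7 / 2 = 3
3 / 2 = 1
Reached 1 after 10 halvings

10


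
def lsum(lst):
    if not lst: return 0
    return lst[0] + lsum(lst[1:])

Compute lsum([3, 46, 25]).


lsum([3, 46, 25]) = 3 + lsum([46, 25])
lsum([46, 25]) = 46 + lsum([25])
lsum([25]) = 25 + lsum([])
lsum([]) = 0  (base case)
Total: 3 + 46 + 25 + 0 = 74

74


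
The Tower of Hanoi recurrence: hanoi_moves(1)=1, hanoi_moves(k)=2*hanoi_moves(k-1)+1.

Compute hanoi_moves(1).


hanoi_moves(1) = 1  (base case)

1


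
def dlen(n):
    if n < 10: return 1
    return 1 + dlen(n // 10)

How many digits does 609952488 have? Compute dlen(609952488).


dlen(609952488) = 1 + dlen(60995248)
dlen(60995248) = 1 + dlen(6099524)
dlen(6099524) = 1 + dlen(609952)
dlen(609952) = 1 + dlen(60995)
dlen(60995) = 1 + dlen(6099)
dlen(6099) = 1 + dlen(609)
dlen(609) = 1 + dlen(60)
dlen(60) = 1 + dlen(6)
dlen(6) = 1  (base case: 6 < 10)
Unwinding: 1 + 1 + 1 + 1 + 1 + 1 + 1 + 1 + 1 = 9

9


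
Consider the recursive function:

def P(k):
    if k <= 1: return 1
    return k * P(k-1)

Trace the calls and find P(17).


P(17)
= 17 * P(16)
= 17 * 16 * P(15)
= 17 * 16 * 15 * P(14)
= 17 * 16 * 15 * 14 * P(13)
= 17 * 16 * 15 * 14 * 13 * P(12)
= 17 * 16 * 15 * 14 * 13 * 12 * P(11)
= 17 * 16 * 15 * 14 * 13 * 12 * 11 * P(10)
= 17 * 16 * 15 * 14 * 13 * 12 * 11 * 10 * P(9)
= 17 * 16 * 15 * 14 * 13 * 12 * 11 * 10 * 9 * P(8)
= 17 * 16 * 15 * 14 * 13 * 12 * 11 * 10 * 9 * 8 * P(7)
= 17 * 16 * 15 * 14 * 13 * 12 * 11 * 10 * 9 * 8 * 7 * P(6)
= 17 * 16 * 15 * 14 * 13 * 12 * 11 * 10 * 9 * 8 * 7 * 6 * P(5)
= 17 * 16 * 15 * 14 * 13 * 12 * 11 * 10 * 9 * 8 * 7 * 6 * 5 * P(4)
= 17 * 16 * 15 * 14 * 13 * 12 * 11 * 10 * 9 * 8 * 7 * 6 * 5 * 4 * P(3)
= 17 * 16 * 15 * 14 * 13 * 12 * 11 * 10 * 9 * 8 * 7 * 6 * 5 * 4 * 3 * P(2)
= 17 * 16 * 15 * 14 * 13 * 12 * 11 * 10 * 9 * 8 * 7 * 6 * 5 * 4 * 3 * 2 * P(1)
= 17 * 16 * 15 * 14 * 13 * 12 * 11 * 10 * 9 * 8 * 7 * 6 * 5 * 4 * 3 * 2 * 1
= 355687428096000

355687428096000


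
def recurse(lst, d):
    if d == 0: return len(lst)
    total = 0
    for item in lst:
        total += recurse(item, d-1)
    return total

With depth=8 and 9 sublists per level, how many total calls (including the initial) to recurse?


At depth 0 (root): 1 call
At depth 1: each of 1 parents calls recurse on 9 children = 9 calls
At depth 2: each of 9 parents calls recurse on 9 children = 81 calls
At depth 3: each of 81 parents calls recurse on 9 children = 729 calls
At depth 4: each of 729 parents calls recurse on 9 children = 6561 calls
At depth 5: each of 6561 parents calls recurse on 9 children = 59049 calls
At depth 6: each of 59049 parents calls recurse on 9 children = 531441 calls
At depth 7: each of 531441 parents calls recurse on 9 children = 4782969 calls
At depth 8: each of 4782969 parents calls recurse on 9 children = 43046721 calls
Total: 1 + 9 + 81 + 729 + 6561 + 59049 + 531441 + 4782969 + 43046721 = 48427561

48427561


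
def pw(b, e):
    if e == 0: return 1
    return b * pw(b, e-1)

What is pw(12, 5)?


pw(12, 5)
= 12 * pw(12, 4)
= 12 * 12 * pw(12, 3)
= 12 * 12 * 12 * pw(12, 2)
= 12 * 12 * 12 * 12 * pw(12, 1)
= 12 * 12 * 12 * 12 * 12 * pw(12, 0)
= 12 * 12 * 12 * 12 * 12 * 1
= 248832

248832


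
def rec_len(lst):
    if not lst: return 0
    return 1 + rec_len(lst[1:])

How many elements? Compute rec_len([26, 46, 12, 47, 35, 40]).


rec_len([26, 46, 12, 47, 35, 40]) = 1 + rec_len([46, 12, 47, 35, 40])
rec_len([46, 12, 47, 35, 40]) = 1 + rec_len([12, 47, 35, 40])
rec_len([12, 47, 35, 40]) = 1 + rec_len([47, 35, 40])
rec_len([47, 35, 40]) = 1 + rec_len([35, 40])
rec_len([35, 40]) = 1 + rec_len([40])
rec_len([40]) = 1 + rec_len([])
rec_len([]) = 0  (base case)
Unwinding: 1 + 1 + 1 + 1 + 1 + 1 + 0 = 6

6


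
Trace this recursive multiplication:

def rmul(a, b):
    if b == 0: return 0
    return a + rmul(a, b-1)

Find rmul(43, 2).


rmul(43, 2) = 43 + rmul(43, 1)
rmul(43, 1) = 43 + rmul(43, 0)
rmul(43, 0) = 0  (base case)
Total: 43 + 43 + 0 = 86

86


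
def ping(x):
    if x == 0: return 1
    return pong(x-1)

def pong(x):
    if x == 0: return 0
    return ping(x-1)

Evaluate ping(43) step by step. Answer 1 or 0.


ping(43) = pong(42)
pong(42) = ping(41)
ping(41) = pong(40)
pong(40) = ping(39)
ping(39) = pong(38)
pong(38) = ping(37)
ping(37) = pong(36)
pong(36) = ping(35)
ping(35) = pong(34)
pong(34) = ping(33)
ping(33) = pong(32)
pong(32) = ping(31)
ping(31) = pong(30)
pong(30) = ping(29)
ping(29) = pong(28)
pong(28) = ping(27)
ping(27) = pong(26)
pong(26) = ping(25)
ping(25) = pong(24)
pong(24) = ping(23)
ping(23) = pong(22)
pong(22) = ping(21)
ping(21) = pong(20)
pong(20) = ping(19)
ping(19) = pong(18)
pong(18) = ping(17)
ping(17) = pong(16)
pong(16) = ping(15)
ping(15) = pong(14)
pong(14) = ping(13)
ping(13) = pong(12)
pong(12) = ping(11)
ping(11) = pong(10)
pong(10) = ping(9)
ping(9) = pong(8)
pong(8) = ping(7)
ping(7) = pong(6)
pong(6) = ping(5)
ping(5) = pong(4)
pong(4) = ping(3)
ping(3) = pong(2)
pong(2) = ping(1)
ping(1) = pong(0)
pong(0) = 0  (base case)
Result: 0

0


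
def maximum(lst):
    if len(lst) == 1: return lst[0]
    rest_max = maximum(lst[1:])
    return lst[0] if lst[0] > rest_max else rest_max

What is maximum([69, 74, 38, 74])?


maximum([69, 74, 38, 74]): compare 69 with maximum([74, 38, 74])
maximum([74, 38, 74]): compare 74 with maximum([38, 74])
maximum([38, 74]): compare 38 with maximum([74])
maximum([74]) = 74  (base case)
Compare 38 with 74 -> 74
Compare 74 with 74 -> 74
Compare 69 with 74 -> 74

74


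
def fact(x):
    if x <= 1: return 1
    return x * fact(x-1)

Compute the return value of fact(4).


fact(4)
= 4 * fact(3)
= 4 * 3 * fact(2)
= 4 * 3 * 2 * fact(1)
= 4 * 3 * 2 * 1
= 24

24


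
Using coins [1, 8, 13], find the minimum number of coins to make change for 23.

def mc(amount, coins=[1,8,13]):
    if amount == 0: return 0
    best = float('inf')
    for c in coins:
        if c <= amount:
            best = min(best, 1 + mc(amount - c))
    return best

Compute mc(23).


Building up with DP:
mc(0) = 0
mc(1) = min(1+mc(0)=1+0=1) = 1
mc(2) = min(1+mc(1)=1+1=2) = 2
mc(3) = min(1+mc(2)=1+2=3) = 3
mc(4) = min(1+mc(3)=1+3=4) = 4
mc(5) = min(1+mc(4)=1+4=5) = 5
mc(6) = min(1+mc(5)=1+5=6) = 6
mc(7) = min(1+mc(6)=1+6=7) = 7
mc(8) = min(1+mc(7)=1+7=8, 1+mc(0)=1+0=1) = 1
mc(9) = min(1+mc(8)=1+1=2, 1+mc(1)=1+1=2) = 2
mc(10) = min(1+mc(9)=1+2=3, 1+mc(2)=1+2=3) = 3
mc(11) = min(1+mc(10)=1+3=4, 1+mc(3)=1+3=4) = 4
mc(12) = min(1+mc(11)=1+4=5, 1+mc(4)=1+4=5) = 5
mc(13) = min(1+mc(12)=1+5=6, 1+mc(5)=1+5=6, 1+mc(0)=1+0=1) = 1
mc(14) = min(1+mc(13)=1+1=2, 1+mc(6)=1+6=7, 1+mc(1)=1+1=2) = 2
mc(15) = min(1+mc(14)=1+2=3, 1+mc(7)=1+7=8, 1+mc(2)=1+2=3) = 3
mc(16) = min(1+mc(15)=1+3=4, 1+mc(8)=1+1=2, 1+mc(3)=1+3=4) = 2
mc(17) = min(1+mc(16)=1+2=3, 1+mc(9)=1+2=3, 1+mc(4)=1+4=5) = 3
mc(18) = min(1+mc(17)=1+3=4, 1+mc(10)=1+3=4, 1+mc(5)=1+5=6) = 4
mc(19) = min(1+mc(18)=1+4=5, 1+mc(11)=1+4=5, 1+mc(6)=1+6=7) = 5
mc(20) = min(1+mc(19)=1+5=6, 1+mc(12)=1+5=6, 1+mc(7)=1+7=8) = 6
mc(21) = min(1+mc(20)=1+6=7, 1+mc(13)=1+1=2, 1+mc(8)=1+1=2) = 2
mc(22) = min(1+mc(21)=1+2=3, 1+mc(14)=1+2=3, 1+mc(9)=1+2=3) = 3
mc(23) = min(1+mc(22)=1+3=4, 1+mc(15)=1+3=4, 1+mc(10)=1+3=4) = 4

4


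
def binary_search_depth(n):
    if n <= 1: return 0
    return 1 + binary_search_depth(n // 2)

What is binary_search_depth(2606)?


2606 / 2 = 1303
1303 / 2 = 651
651 / 2 = 325
325 / 2 = 162
162 / 2 = 81
81 / 2 = 40
40 / 2 = 20
20 / 2 = 10
10 / 2 = 5
5 / 2 = 2
2 / 2 = 1
Reached 1 after 11 halvings

11


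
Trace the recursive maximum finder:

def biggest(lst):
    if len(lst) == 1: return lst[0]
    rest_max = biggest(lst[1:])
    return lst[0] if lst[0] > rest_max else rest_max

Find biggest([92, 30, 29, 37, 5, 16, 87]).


biggest([92, 30, 29, 37, 5, 16, 87]): compare 92 with biggest([30, 29, 37, 5, 16, 87])
biggest([30, 29, 37, 5, 16, 87]): compare 30 with biggest([29, 37, 5, 16, 87])
biggest([29, 37, 5, 16, 87]): compare 29 with biggest([37, 5, 16, 87])
biggest([37, 5, 16, 87]): compare 37 with biggest([5, 16, 87])
biggest([5, 16, 87]): compare 5 with biggest([16, 87])
biggest([16, 87]): compare 16 with biggest([87])
biggest([87]) = 87  (base case)
Compare 16 with 87 -> 87
Compare 5 with 87 -> 87
Compare 37 with 87 -> 87
Compare 29 with 87 -> 87
Compare 30 with 87 -> 87
Compare 92 with 87 -> 92

92


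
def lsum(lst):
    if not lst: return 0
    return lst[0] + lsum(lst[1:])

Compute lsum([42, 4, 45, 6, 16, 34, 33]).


lsum([42, 4, 45, 6, 16, 34, 33]) = 42 + lsum([4, 45, 6, 16, 34, 33])
lsum([4, 45, 6, 16, 34, 33]) = 4 + lsum([45, 6, 16, 34, 33])
lsum([45, 6, 16, 34, 33]) = 45 + lsum([6, 16, 34, 33])
lsum([6, 16, 34, 33]) = 6 + lsum([16, 34, 33])
lsum([16, 34, 33]) = 16 + lsum([34, 33])
lsum([34, 33]) = 34 + lsum([33])
lsum([33]) = 33 + lsum([])
lsum([]) = 0  (base case)
Total: 42 + 4 + 45 + 6 + 16 + 34 + 33 + 0 = 180

180


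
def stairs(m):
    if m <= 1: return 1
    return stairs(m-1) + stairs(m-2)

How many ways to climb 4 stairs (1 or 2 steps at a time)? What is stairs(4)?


Building up from base cases:
stairs(0) = 1
stairs(1) = 1
stairs(2) = stairs(1) + stairs(0) = 1 + 1 = 2
stairs(3) = stairs(2) + stairs(1) = 2 + 1 = 3
stairs(4) = stairs(3) + stairs(2) = 3 + 2 = 5

5


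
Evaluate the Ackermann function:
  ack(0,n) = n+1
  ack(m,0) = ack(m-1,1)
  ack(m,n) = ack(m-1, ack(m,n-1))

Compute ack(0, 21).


ack(0, 21) = 22
Result: ack(0, 21) = 22

22


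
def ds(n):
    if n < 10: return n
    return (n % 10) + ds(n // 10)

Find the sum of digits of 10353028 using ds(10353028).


ds(10353028) = 8 + ds(1035302)
ds(1035302) = 2 + ds(103530)
ds(103530) = 0 + ds(10353)
ds(10353) = 3 + ds(1035)
ds(1035) = 5 + ds(103)
ds(103) = 3 + ds(10)
ds(10) = 0 + ds(1)
ds(1) = 1  (base case)
Total: 8 + 2 + 0 + 3 + 5 + 3 + 0 + 1 = 22

22


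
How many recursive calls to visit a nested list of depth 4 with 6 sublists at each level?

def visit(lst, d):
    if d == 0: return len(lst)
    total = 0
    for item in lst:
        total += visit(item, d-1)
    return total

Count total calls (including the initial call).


At depth 0 (root): 1 call
At depth 1: each of 1 parents calls visit on 6 children = 6 calls
At depth 2: each of 6 parents calls visit on 6 children = 36 calls
At depth 3: each of 36 parents calls visit on 6 children = 216 calls
At depth 4: each of 216 parents calls visit on 6 children = 1296 calls
Total: 1 + 6 + 36 + 216 + 1296 = 1555

1555


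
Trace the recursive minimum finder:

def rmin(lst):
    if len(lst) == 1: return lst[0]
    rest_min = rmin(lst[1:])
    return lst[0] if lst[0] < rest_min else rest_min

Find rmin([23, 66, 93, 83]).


rmin([23, 66, 93, 83]): compare 23 with rmin([66, 93, 83])
rmin([66, 93, 83]): compare 66 with rmin([93, 83])
rmin([93, 83]): compare 93 with rmin([83])
rmin([83]) = 83  (base case)
Compare 93 with 83 -> 83
Compare 66 with 83 -> 66
Compare 23 with 66 -> 23

23


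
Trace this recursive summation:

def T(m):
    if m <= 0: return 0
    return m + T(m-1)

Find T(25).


T(25)
= 25 + 24 + 23 + 22 + 21 + 20 + 19 + 18 + 17 + 16 + 15 + 14 + 13 + 12 + 11 + 10 + 9 + 8 + 7 + 6 + 5 + 4 + 3 + 2 + 1 + T(0)
= 25 + 24 + 23 + 22 + 21 + 20 + 19 + 18 + 17 + 16 + 15 + 14 + 13 + 12 + 11 + 10 + 9 + 8 + 7 + 6 + 5 + 4 + 3 + 2 + 1 + 0
= 325

325


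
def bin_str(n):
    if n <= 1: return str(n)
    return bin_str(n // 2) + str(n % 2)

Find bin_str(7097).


bin_str(7097) = bin_str(3548) + '1'
bin_str(3548) = bin_str(1774) + '0'
bin_str(1774) = bin_str(887) + '0'
bin_str(887) = bin_str(443) + '1'
bin_str(443) = bin_str(221) + '1'
bin_str(221) = bin_str(110) + '1'
bin_str(110) = bin_str(55) + '0'
bin_str(55) = bin_str(27) + '1'
bin_str(27) = bin_str(13) + '1'
bin_str(13) = bin_str(6) + '1'
bin_str(6) = bin_str(3) + '0'
bin_str(3) = bin_str(1) + '1'
bin_str(1) = '1'  (base case)
Concatenating: '1' + '1' + '0' + '1' + '1' + '1' + '0' + '1' + '1' + '1' + '0' + '0' + '1' = '1101110111001'

1101110111001


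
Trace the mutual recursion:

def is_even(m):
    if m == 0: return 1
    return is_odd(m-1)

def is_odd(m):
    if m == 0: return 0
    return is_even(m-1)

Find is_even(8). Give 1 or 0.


is_even(8) = is_odd(7)
is_odd(7) = is_even(6)
is_even(6) = is_odd(5)
is_odd(5) = is_even(4)
is_even(4) = is_odd(3)
is_odd(3) = is_even(2)
is_even(2) = is_odd(1)
is_odd(1) = is_even(0)
is_even(0) = 1  (base case)
Result: 1

1


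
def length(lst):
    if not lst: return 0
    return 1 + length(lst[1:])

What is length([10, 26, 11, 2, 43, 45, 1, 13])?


length([10, 26, 11, 2, 43, 45, 1, 13]) = 1 + length([26, 11, 2, 43, 45, 1, 13])
length([26, 11, 2, 43, 45, 1, 13]) = 1 + length([11, 2, 43, 45, 1, 13])
length([11, 2, 43, 45, 1, 13]) = 1 + length([2, 43, 45, 1, 13])
length([2, 43, 45, 1, 13]) = 1 + length([43, 45, 1, 13])
length([43, 45, 1, 13]) = 1 + length([45, 1, 13])
length([45, 1, 13]) = 1 + length([1, 13])
length([1, 13]) = 1 + length([13])
length([13]) = 1 + length([])
length([]) = 0  (base case)
Unwinding: 1 + 1 + 1 + 1 + 1 + 1 + 1 + 1 + 0 = 8

8


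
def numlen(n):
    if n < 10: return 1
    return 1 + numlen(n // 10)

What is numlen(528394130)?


numlen(528394130) = 1 + numlen(52839413)
numlen(52839413) = 1 + numlen(5283941)
numlen(5283941) = 1 + numlen(528394)
numlen(528394) = 1 + numlen(52839)
numlen(52839) = 1 + numlen(5283)
numlen(5283) = 1 + numlen(528)
numlen(528) = 1 + numlen(52)
numlen(52) = 1 + numlen(5)
numlen(5) = 1  (base case: 5 < 10)
Unwinding: 1 + 1 + 1 + 1 + 1 + 1 + 1 + 1 + 1 = 9

9


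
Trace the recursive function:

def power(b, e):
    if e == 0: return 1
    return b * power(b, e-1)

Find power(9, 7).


power(9, 7)
= 9 * power(9, 6)
= 9 * 9 * power(9, 5)
= 9 * 9 * 9 * power(9, 4)
= 9 * 9 * 9 * 9 * power(9, 3)
= 9 * 9 * 9 * 9 * 9 * power(9, 2)
= 9 * 9 * 9 * 9 * 9 * 9 * power(9, 1)
= 9 * 9 * 9 * 9 * 9 * 9 * 9 * power(9, 0)
= 9 * 9 * 9 * 9 * 9 * 9 * 9 * 1
= 4782969

4782969


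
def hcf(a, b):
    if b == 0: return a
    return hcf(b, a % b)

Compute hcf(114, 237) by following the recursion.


hcf(114, 237) = hcf(237, 114)
hcf(237, 114) = hcf(114, 9)
hcf(114, 9) = hcf(9, 6)
hcf(9, 6) = hcf(6, 3)
hcf(6, 3) = hcf(3, 0)
hcf(3, 0) = 3  (base case)

3


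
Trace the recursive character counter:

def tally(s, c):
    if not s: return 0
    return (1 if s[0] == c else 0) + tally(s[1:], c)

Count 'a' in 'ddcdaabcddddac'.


s[0]='d' != 'a' -> 0
s[0]='d' != 'a' -> 0
s[0]='c' != 'a' -> 0
s[0]='d' != 'a' -> 0
s[0]='a' == 'a' -> 1
s[0]='a' == 'a' -> 1
s[0]='b' != 'a' -> 0
s[0]='c' != 'a' -> 0
s[0]='d' != 'a' -> 0
s[0]='d' != 'a' -> 0
s[0]='d' != 'a' -> 0
s[0]='d' != 'a' -> 0
s[0]='a' == 'a' -> 1
s[0]='c' != 'a' -> 0
Sum: 0 + 0 + 0 + 0 + 1 + 1 + 0 + 0 + 0 + 0 + 0 + 0 + 1 + 0 = 3

3


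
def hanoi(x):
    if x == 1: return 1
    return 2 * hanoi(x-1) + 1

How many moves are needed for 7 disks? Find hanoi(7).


hanoi(7) = 2 * hanoi(6) + 1
hanoi(6) = 2 * hanoi(5) + 1
hanoi(5) = 2 * hanoi(4) + 1
hanoi(4) = 2 * hanoi(3) + 1
hanoi(3) = 2 * hanoi(2) + 1
hanoi(2) = 2 * hanoi(1) + 1
hanoi(1) = 1  (base case)
hanoi(2) = 2 * 1 + 1 = 3
hanoi(3) = 2 * 3 + 1 = 7
hanoi(4) = 2 * 7 + 1 = 15
hanoi(5) = 2 * 15 + 1 = 31
hanoi(6) = 2 * 31 + 1 = 63
hanoi(7) = 2 * 63 + 1 = 127

127


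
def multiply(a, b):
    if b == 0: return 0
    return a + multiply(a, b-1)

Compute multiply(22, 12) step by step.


multiply(22, 12) = 22 + multiply(22, 11)
multiply(22, 11) = 22 + multiply(22, 10)
multiply(22, 10) = 22 + multiply(22, 9)
multiply(22, 9) = 22 + multiply(22, 8)
multiply(22, 8) = 22 + multiply(22, 7)
multiply(22, 7) = 22 + multiply(22, 6)
multiply(22, 6) = 22 + multiply(22, 5)
multiply(22, 5) = 22 + multiply(22, 4)
multiply(22, 4) = 22 + multiply(22, 3)
multiply(22, 3) = 22 + multiply(22, 2)
multiply(22, 2) = 22 + multiply(22, 1)
multiply(22, 1) = 22 + multiply(22, 0)
multiply(22, 0) = 0  (base case)
Total: 22 + 22 + 22 + 22 + 22 + 22 + 22 + 22 + 22 + 22 + 22 + 22 + 0 = 264

264


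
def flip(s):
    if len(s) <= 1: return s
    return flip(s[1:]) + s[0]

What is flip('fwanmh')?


flip('fwanmh') = flip('wanmh') + 'f'
flip('wanmh') = flip('anmh') + 'w'
flip('anmh') = flip('nmh') + 'a'
flip('nmh') = flip('mh') + 'n'
flip('mh') = flip('h') + 'm'
flip('h') = 'h'  (base case)
Concatenating: 'h' + 'm' + 'n' + 'a' + 'w' + 'f' = 'hmnawf'

hmnawf


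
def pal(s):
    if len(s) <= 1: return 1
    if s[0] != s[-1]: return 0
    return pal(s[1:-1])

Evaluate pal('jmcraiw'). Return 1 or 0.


pal('jmcraiw'): s[0]='j' != s[-1]='w' -> return 0
Result: 0 (not a palindrome)

0


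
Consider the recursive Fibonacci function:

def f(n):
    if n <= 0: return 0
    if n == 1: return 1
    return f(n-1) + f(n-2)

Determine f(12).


Computing f(12) bottom-up:
f(0) = 0
f(1) = 1
f(2) = f(1) + f(0) = 1 + 0 = 1
f(3) = f(2) + f(1) = 1 + 1 = 2
f(4) = f(3) + f(2) = 2 + 1 = 3
f(5) = f(4) + f(3) = 3 + 2 = 5
f(6) = f(5) + f(4) = 5 + 3 = 8
f(7) = f(6) + f(5) = 8 + 5 = 13
f(8) = f(7) + f(6) = 13 + 8 = 21
f(9) = f(8) + f(7) = 21 + 13 = 34
f(10) = f(9) + f(8) = 34 + 21 = 55
f(11) = f(10) + f(9) = 55 + 34 = 89
f(12) = f(11) + f(10) = 89 + 55 = 144

144


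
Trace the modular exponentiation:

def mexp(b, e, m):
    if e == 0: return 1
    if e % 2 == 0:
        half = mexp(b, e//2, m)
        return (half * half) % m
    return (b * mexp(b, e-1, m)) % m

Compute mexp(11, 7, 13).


mexp(11, 7, 13): e is odd, compute mexp(11, 6, 13)
  mexp(11, 6, 13): e is even, compute mexp(11, 3, 13)
    mexp(11, 3, 13): e is odd, compute mexp(11, 2, 13)
      mexp(11, 2, 13): e is even, compute mexp(11, 1, 13)
        mexp(11, 1, 13): e is odd, compute mexp(11, 0, 13)
          mexp(11, 0, 13) = 1
        (11 * 1) % 13 = 11
      half=11, (11*11) % 13 = 4
    (11 * 4) % 13 = 5
  half=5, (5*5) % 13 = 12
(11 * 12) % 13 = 2

2


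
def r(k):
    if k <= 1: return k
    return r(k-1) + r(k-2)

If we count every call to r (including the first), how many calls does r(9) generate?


Let C(n) = total calls for r(n)
C(0) = 1, C(1) = 1
C(2) = 1 + C(1) + C(0) = 1 + 1 + 1 = 3
C(3) = 1 + C(2) + C(1) = 1 + 3 + 1 = 5
C(4) = 1 + C(3) + C(2) = 1 + 5 + 3 = 9
C(5) = 1 + C(4) + C(3) = 1 + 9 + 5 = 15
C(6) = 1 + C(5) + C(4) = 1 + 15 + 9 = 25
C(7) = 1 + C(6) + C(5) = 1 + 25 + 15 = 41
C(8) = 1 + C(7) + C(6) = 1 + 41 + 25 = 67
C(9) = 1 + C(8) + C(7) = 1 + 67 + 41 = 109

109


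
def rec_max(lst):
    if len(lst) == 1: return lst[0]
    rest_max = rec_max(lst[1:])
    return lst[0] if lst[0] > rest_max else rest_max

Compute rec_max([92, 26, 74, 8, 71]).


rec_max([92, 26, 74, 8, 71]): compare 92 with rec_max([26, 74, 8, 71])
rec_max([26, 74, 8, 71]): compare 26 with rec_max([74, 8, 71])
rec_max([74, 8, 71]): compare 74 with rec_max([8, 71])
rec_max([8, 71]): compare 8 with rec_max([71])
rec_max([71]) = 71  (base case)
Compare 8 with 71 -> 71
Compare 74 with 71 -> 74
Compare 26 with 74 -> 74
Compare 92 with 74 -> 92

92


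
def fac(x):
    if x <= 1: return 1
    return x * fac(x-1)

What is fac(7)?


fac(7)
= 7 * fac(6)
= 7 * 6 * fac(5)
= 7 * 6 * 5 * fac(4)
= 7 * 6 * 5 * 4 * fac(3)
= 7 * 6 * 5 * 4 * 3 * fac(2)
= 7 * 6 * 5 * 4 * 3 * 2 * fac(1)
= 7 * 6 * 5 * 4 * 3 * 2 * 1
= 5040

5040


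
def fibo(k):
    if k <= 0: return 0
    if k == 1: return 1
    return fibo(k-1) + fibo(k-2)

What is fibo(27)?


Computing fibo(27) bottom-up:
fibo(0) = 0
fibo(1) = 1
fibo(2) = fibo(1) + fibo(0) = 1 + 0 = 1
fibo(3) = fibo(2) + fibo(1) = 1 + 1 = 2
fibo(4) = fibo(3) + fibo(2) = 2 + 1 = 3
fibo(5) = fibo(4) + fibo(3) = 3 + 2 = 5
fibo(6) = fibo(5) + fibo(4) = 5 + 3 = 8
fibo(7) = fibo(6) + fibo(5) = 8 + 5 = 13
fibo(8) = fibo(7) + fibo(6) = 13 + 8 = 21
fibo(9) = fibo(8) + fibo(7) = 21 + 13 = 34
fibo(10) = fibo(9) + fibo(8) = 34 + 21 = 55
fibo(11) = fibo(10) + fibo(9) = 55 + 34 = 89
fibo(12) = fibo(11) + fibo(10) = 89 + 55 = 144
fibo(13) = fibo(12) + fibo(11) = 144 + 89 = 233
fibo(14) = fibo(13) + fibo(12) = 233 + 144 = 377
fibo(15) = fibo(14) + fibo(13) = 377 + 233 = 610
fibo(16) = fibo(15) + fibo(14) = 610 + 377 = 987
fibo(17) = fibo(16) + fibo(15) = 987 + 610 = 1597
fibo(18) = fibo(17) + fibo(16) = 1597 + 987 = 2584
fibo(19) = fibo(18) + fibo(17) = 2584 + 1597 = 4181
fibo(20) = fibo(19) + fibo(18) = 4181 + 2584 = 6765
fibo(21) = fibo(20) + fibo(19) = 6765 + 4181 = 10946
fibo(22) = fibo(21) + fibo(20) = 10946 + 6765 = 17711
fibo(23) = fibo(22) + fibo(21) = 17711 + 10946 = 28657
fibo(24) = fibo(23) + fibo(22) = 28657 + 17711 = 46368
fibo(25) = fibo(24) + fibo(23) = 46368 + 28657 = 75025
fibo(26) = fibo(25) + fibo(24) = 75025 + 46368 = 121393
fibo(27) = fibo(26) + fibo(25) = 121393 + 75025 = 196418

196418


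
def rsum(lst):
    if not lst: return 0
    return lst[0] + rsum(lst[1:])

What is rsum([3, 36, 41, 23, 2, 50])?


rsum([3, 36, 41, 23, 2, 50]) = 3 + rsum([36, 41, 23, 2, 50])
rsum([36, 41, 23, 2, 50]) = 36 + rsum([41, 23, 2, 50])
rsum([41, 23, 2, 50]) = 41 + rsum([23, 2, 50])
rsum([23, 2, 50]) = 23 + rsum([2, 50])
rsum([2, 50]) = 2 + rsum([50])
rsum([50]) = 50 + rsum([])
rsum([]) = 0  (base case)
Total: 3 + 36 + 41 + 23 + 2 + 50 + 0 = 155

155


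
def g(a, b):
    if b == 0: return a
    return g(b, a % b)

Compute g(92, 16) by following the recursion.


g(92, 16) = g(16, 12)
g(16, 12) = g(12, 4)
g(12, 4) = g(4, 0)
g(4, 0) = 4  (base case)

4


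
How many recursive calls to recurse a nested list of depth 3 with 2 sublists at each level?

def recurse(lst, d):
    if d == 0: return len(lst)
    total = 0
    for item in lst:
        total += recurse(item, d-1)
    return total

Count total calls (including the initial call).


At depth 0 (root): 1 call
At depth 1: each of 1 parents calls recurse on 2 children = 2 calls
At depth 2: each of 2 parents calls recurse on 2 children = 4 calls
At depth 3: each of 4 parents calls recurse on 2 children = 8 calls
Total: 1 + 2 + 4 + 8 = 15

15


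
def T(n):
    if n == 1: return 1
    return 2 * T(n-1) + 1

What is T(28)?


T(28) = 2 * T(27) + 1
T(27) = 2 * T(26) + 1
T(26) = 2 * T(25) + 1
T(25) = 2 * T(24) + 1
T(24) = 2 * T(23) + 1
T(23) = 2 * T(22) + 1
T(22) = 2 * T(21) + 1
T(21) = 2 * T(20) + 1
T(20) = 2 * T(19) + 1
T(19) = 2 * T(18) + 1
T(18) = 2 * T(17) + 1
T(17) = 2 * T(16) + 1
T(16) = 2 * T(15) + 1
T(15) = 2 * T(14) + 1
T(14) = 2 * T(13) + 1
T(13) = 2 * T(12) + 1
T(12) = 2 * T(11) + 1
T(11) = 2 * T(10) + 1
T(10) = 2 * T(9) + 1
T(9) = 2 * T(8) + 1
T(8) = 2 * T(7) + 1
T(7) = 2 * T(6) + 1
T(6) = 2 * T(5) + 1
T(5) = 2 * T(4) + 1
T(4) = 2 * T(3) + 1
T(3) = 2 * T(2) + 1
T(2) = 2 * T(1) + 1
T(1) = 1  (base case)
T(2) = 2 * 1 + 1 = 3
T(3) = 2 * 3 + 1 = 7
T(4) = 2 * 7 + 1 = 15
T(5) = 2 * 15 + 1 = 31
T(6) = 2 * 31 + 1 = 63
T(7) = 2 * 63 + 1 = 127
T(8) = 2 * 127 + 1 = 255
T(9) = 2 * 255 + 1 = 511
T(10) = 2 * 511 + 1 = 1023
T(11) = 2 * 1023 + 1 = 2047
T(12) = 2 * 2047 + 1 = 4095
T(13) = 2 * 4095 + 1 = 8191
T(14) = 2 * 8191 + 1 = 16383
T(15) = 2 * 16383 + 1 = 32767
T(16) = 2 * 32767 + 1 = 65535
T(17) = 2 * 65535 + 1 = 131071
T(18) = 2 * 131071 + 1 = 262143
T(19) = 2 * 262143 + 1 = 524287
T(20) = 2 * 524287 + 1 = 1048575
T(21) = 2 * 1048575 + 1 = 2097151
T(22) = 2 * 2097151 + 1 = 4194303
T(23) = 2 * 4194303 + 1 = 8388607
T(24) = 2 * 8388607 + 1 = 16777215
T(25) = 2 * 16777215 + 1 = 33554431
T(26) = 2 * 33554431 + 1 = 67108863
T(27) = 2 * 67108863 + 1 = 134217727
T(28) = 2 * 134217727 + 1 = 268435455

268435455


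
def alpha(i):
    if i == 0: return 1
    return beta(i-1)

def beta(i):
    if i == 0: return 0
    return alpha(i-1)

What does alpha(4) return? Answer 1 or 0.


alpha(4) = beta(3)
beta(3) = alpha(2)
alpha(2) = beta(1)
beta(1) = alpha(0)
alpha(0) = 1  (base case)
Result: 1

1


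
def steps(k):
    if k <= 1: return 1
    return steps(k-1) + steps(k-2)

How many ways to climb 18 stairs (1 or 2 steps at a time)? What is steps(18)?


Building up from base cases:
steps(0) = 1
steps(1) = 1
steps(2) = steps(1) + steps(0) = 1 + 1 = 2
steps(3) = steps(2) + steps(1) = 2 + 1 = 3
steps(4) = steps(3) + steps(2) = 3 + 2 = 5
steps(5) = steps(4) + steps(3) = 5 + 3 = 8
steps(6) = steps(5) + steps(4) = 8 + 5 = 13
steps(7) = steps(6) + steps(5) = 13 + 8 = 21
steps(8) = steps(7) + steps(6) = 21 + 13 = 34
steps(9) = steps(8) + steps(7) = 34 + 21 = 55
steps(10) = steps(9) + steps(8) = 55 + 34 = 89
steps(11) = steps(10) + steps(9) = 89 + 55 = 144
steps(12) = steps(11) + steps(10) = 144 + 89 = 233
steps(13) = steps(12) + steps(11) = 233 + 144 = 377
steps(14) = steps(13) + steps(12) = 377 + 233 = 610
steps(15) = steps(14) + steps(13) = 610 + 377 = 987
steps(16) = steps(15) + steps(14) = 987 + 610 = 1597
steps(17) = steps(16) + steps(15) = 1597 + 987 = 2584
steps(18) = steps(17) + steps(16) = 2584 + 1597 = 4181

4181


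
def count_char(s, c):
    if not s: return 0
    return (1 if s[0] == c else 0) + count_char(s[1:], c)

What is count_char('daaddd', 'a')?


s[0]='d' != 'a' -> 0
s[0]='a' == 'a' -> 1
s[0]='a' == 'a' -> 1
s[0]='d' != 'a' -> 0
s[0]='d' != 'a' -> 0
s[0]='d' != 'a' -> 0
Sum: 0 + 1 + 1 + 0 + 0 + 0 = 2

2


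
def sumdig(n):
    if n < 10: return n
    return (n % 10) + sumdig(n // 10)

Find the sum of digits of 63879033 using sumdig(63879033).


sumdig(63879033) = 3 + sumdig(6387903)
sumdig(6387903) = 3 + sumdig(638790)
sumdig(638790) = 0 + sumdig(63879)
sumdig(63879) = 9 + sumdig(6387)
sumdig(6387) = 7 + sumdig(638)
sumdig(638) = 8 + sumdig(63)
sumdig(63) = 3 + sumdig(6)
sumdig(6) = 6  (base case)
Total: 3 + 3 + 0 + 9 + 7 + 8 + 3 + 6 = 39

39


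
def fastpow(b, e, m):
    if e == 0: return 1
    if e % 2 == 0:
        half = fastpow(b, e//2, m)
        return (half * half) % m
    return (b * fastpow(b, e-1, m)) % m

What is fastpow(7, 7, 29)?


fastpow(7, 7, 29): e is odd, compute fastpow(7, 6, 29)
  fastpow(7, 6, 29): e is even, compute fastpow(7, 3, 29)
    fastpow(7, 3, 29): e is odd, compute fastpow(7, 2, 29)
      fastpow(7, 2, 29): e is even, compute fastpow(7, 1, 29)
        fastpow(7, 1, 29): e is odd, compute fastpow(7, 0, 29)
          fastpow(7, 0, 29) = 1
        (7 * 1) % 29 = 7
      half=7, (7*7) % 29 = 20
    (7 * 20) % 29 = 24
  half=24, (24*24) % 29 = 25
(7 * 25) % 29 = 1

1


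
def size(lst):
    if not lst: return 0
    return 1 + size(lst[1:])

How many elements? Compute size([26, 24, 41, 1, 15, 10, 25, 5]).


size([26, 24, 41, 1, 15, 10, 25, 5]) = 1 + size([24, 41, 1, 15, 10, 25, 5])
size([24, 41, 1, 15, 10, 25, 5]) = 1 + size([41, 1, 15, 10, 25, 5])
size([41, 1, 15, 10, 25, 5]) = 1 + size([1, 15, 10, 25, 5])
size([1, 15, 10, 25, 5]) = 1 + size([15, 10, 25, 5])
size([15, 10, 25, 5]) = 1 + size([10, 25, 5])
size([10, 25, 5]) = 1 + size([25, 5])
size([25, 5]) = 1 + size([5])
size([5]) = 1 + size([])
size([]) = 0  (base case)
Unwinding: 1 + 1 + 1 + 1 + 1 + 1 + 1 + 1 + 0 = 8

8


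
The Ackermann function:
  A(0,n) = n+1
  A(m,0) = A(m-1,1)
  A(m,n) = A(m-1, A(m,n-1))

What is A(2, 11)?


A(2, 11) = A(1, A(2, 10))
  A(2, 10) = A(1, A(2, 9))
    A(2, 9) = A(1, A(2, 8))
      A(2, 8) = A(1, A(2, 7))
        A(2, 7) = A(1, A(2, 6))
          A(2, 6) = A(1, A(2, 5))
          A(2, 5) = A(1, A(2, 4))
          A(2, 4) = A(1, A(2, 3))
          A(2, 3) = A(1, A(2, 2))
          A(2, 2) = A(1, A(2, 1))
          A(2, 1) = A(1, A(2, 0))
          A(2, 0) = A(1, 1)
          A(1, 1) = A(0, A(1, 0))
          A(1, 0) = A(0, 1)
          A(0, 1) = 2
            = A(0, 2)
          A(0, 2) = 3
            = A(1, 3)
          A(1, 3) = A(0, A(1, 2))
          A(1, 2) = A(0, A(1, 1))
          A(1, 1) = A(0, A(1, 0))
          A(1, 0) = A(0, 1)
          A(0, 1) = 2
            = A(0, 2)
          A(0, 2) = 3
... (trace truncated)
Result: A(2, 11) = 25

25


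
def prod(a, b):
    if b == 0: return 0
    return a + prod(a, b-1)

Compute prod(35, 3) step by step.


prod(35, 3) = 35 + prod(35, 2)
prod(35, 2) = 35 + prod(35, 1)
prod(35, 1) = 35 + prod(35, 0)
prod(35, 0) = 0  (base case)
Total: 35 + 35 + 35 + 0 = 105

105


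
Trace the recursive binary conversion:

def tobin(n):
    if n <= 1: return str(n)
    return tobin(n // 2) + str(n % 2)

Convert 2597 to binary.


tobin(2597) = tobin(1298) + '1'
tobin(1298) = tobin(649) + '0'
tobin(649) = tobin(324) + '1'
tobin(324) = tobin(162) + '0'
tobin(162) = tobin(81) + '0'
tobin(81) = tobin(40) + '1'
tobin(40) = tobin(20) + '0'
tobin(20) = tobin(10) + '0'
tobin(10) = tobin(5) + '0'
tobin(5) = tobin(2) + '1'
tobin(2) = tobin(1) + '0'
tobin(1) = '1'  (base case)
Concatenating: '1' + '0' + '1' + '0' + '0' + '0' + '1' + '0' + '0' + '1' + '0' + '1' = '101000100101'

101000100101


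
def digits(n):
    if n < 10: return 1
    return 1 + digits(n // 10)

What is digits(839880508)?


digits(839880508) = 1 + digits(83988050)
digits(83988050) = 1 + digits(8398805)
digits(8398805) = 1 + digits(839880)
digits(839880) = 1 + digits(83988)
digits(83988) = 1 + digits(8398)
digits(8398) = 1 + digits(839)
digits(839) = 1 + digits(83)
digits(83) = 1 + digits(8)
digits(8) = 1  (base case: 8 < 10)
Unwinding: 1 + 1 + 1 + 1 + 1 + 1 + 1 + 1 + 1 = 9

9


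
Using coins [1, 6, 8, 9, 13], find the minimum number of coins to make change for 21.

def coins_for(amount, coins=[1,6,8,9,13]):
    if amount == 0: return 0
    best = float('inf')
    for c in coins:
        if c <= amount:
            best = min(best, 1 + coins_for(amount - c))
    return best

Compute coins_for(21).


Building up with DP:
coins_for(0) = 0
coins_for(1) = min(1+coins_for(0)=1+0=1) = 1
coins_for(2) = min(1+coins_for(1)=1+1=2) = 2
coins_for(3) = min(1+coins_for(2)=1+2=3) = 3
coins_for(4) = min(1+coins_for(3)=1+3=4) = 4
coins_for(5) = min(1+coins_for(4)=1+4=5) = 5
coins_for(6) = min(1+coins_for(5)=1+5=6, 1+coins_for(0)=1+0=1) = 1
coins_for(7) = min(1+coins_for(6)=1+1=2, 1+coins_for(1)=1+1=2) = 2
coins_for(8) = min(1+coins_for(7)=1+2=3, 1+coins_for(2)=1+2=3, 1+coins_for(0)=1+0=1) = 1
coins_for(9) = min(1+coins_for(8)=1+1=2, 1+coins_for(3)=1+3=4, 1+coins_for(1)=1+1=2, 1+coins_for(0)=1+0=1) = 1
coins_for(10) = min(1+coins_for(9)=1+1=2, 1+coins_for(4)=1+4=5, 1+coins_for(2)=1+2=3, 1+coins_for(1)=1+1=2) = 2
coins_for(11) = min(1+coins_for(10)=1+2=3, 1+coins_for(5)=1+5=6, 1+coins_for(3)=1+3=4, 1+coins_for(2)=1+2=3) = 3
coins_for(12) = min(1+coins_for(11)=1+3=4, 1+coins_for(6)=1+1=2, 1+coins_for(4)=1+4=5, 1+coins_for(3)=1+3=4) = 2
coins_for(13) = min(1+coins_for(12)=1+2=3, 1+coins_for(7)=1+2=3, 1+coins_for(5)=1+5=6, 1+coins_for(4)=1+4=5, 1+coins_for(0)=1+0=1) = 1
coins_for(14) = min(1+coins_for(13)=1+1=2, 1+coins_for(8)=1+1=2, 1+coins_for(6)=1+1=2, 1+coins_for(5)=1+5=6, 1+coins_for(1)=1+1=2) = 2
coins_for(15) = min(1+coins_for(14)=1+2=3, 1+coins_for(9)=1+1=2, 1+coins_for(7)=1+2=3, 1+coins_for(6)=1+1=2, 1+coins_for(2)=1+2=3) = 2
coins_for(16) = min(1+coins_for(15)=1+2=3, 1+coins_for(10)=1+2=3, 1+coins_for(8)=1+1=2, 1+coins_for(7)=1+2=3, 1+coins_for(3)=1+3=4) = 2
coins_for(17) = min(1+coins_for(16)=1+2=3, 1+coins_for(11)=1+3=4, 1+coins_for(9)=1+1=2, 1+coins_for(8)=1+1=2, 1+coins_for(4)=1+4=5) = 2
coins_for(18) = min(1+coins_for(17)=1+2=3, 1+coins_for(12)=1+2=3, 1+coins_for(10)=1+2=3, 1+coins_for(9)=1+1=2, 1+coins_for(5)=1+5=6) = 2
coins_for(19) = min(1+coins_for(18)=1+2=3, 1+coins_for(13)=1+1=2, 1+coins_for(11)=1+3=4, 1+coins_for(10)=1+2=3, 1+coins_for(6)=1+1=2) = 2
coins_for(20) = min(1+coins_for(19)=1+2=3, 1+coins_for(14)=1+2=3, 1+coins_for(12)=1+2=3, 1+coins_for(11)=1+3=4, 1+coins_for(7)=1+2=3) = 3
coins_for(21) = min(1+coins_for(20)=1+3=4, 1+coins_for(15)=1+2=3, 1+coins_for(13)=1+1=2, 1+coins_for(12)=1+2=3, 1+coins_for(8)=1+1=2) = 2

2
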